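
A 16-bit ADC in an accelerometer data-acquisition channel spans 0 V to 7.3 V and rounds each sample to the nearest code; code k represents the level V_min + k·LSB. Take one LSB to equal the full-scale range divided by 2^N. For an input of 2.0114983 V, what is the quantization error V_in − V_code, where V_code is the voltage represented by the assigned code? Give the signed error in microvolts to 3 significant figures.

Range is 7.3 V. LSB = 7.3 V / 2^16 ≈ 111.4 µV.
Position in LSBs: (2.0114983 − (0)) × 65536/7.3 = 18058.2949; rounding gives k = 18058.
V_code = 0 + (18058/65536) × 7.3 = 2.0114654541 V.
V_in − V_code = 2.0114983 − (2.0114654541) = +32.8 µV.

+32.8 µV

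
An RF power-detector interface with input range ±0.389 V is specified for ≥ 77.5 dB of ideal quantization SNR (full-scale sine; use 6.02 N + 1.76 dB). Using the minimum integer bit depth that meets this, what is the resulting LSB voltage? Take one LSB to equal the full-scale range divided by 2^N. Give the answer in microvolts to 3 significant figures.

Full-scale range = 0.389 V − (-0.389 V) = 0.778 V.
Solving 6.02 N ≥ 77.5 − 1.76: N ≥ 12.581. Round up → N = 13.
LSB = 0.778 V ÷ 2^13 = 0.778/8192 V = 95.0 µV.

95.0 µV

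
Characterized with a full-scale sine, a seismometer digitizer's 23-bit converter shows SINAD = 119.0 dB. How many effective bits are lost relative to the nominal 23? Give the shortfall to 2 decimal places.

ENOB = (SINAD − 1.76)/6.02 = (119.0 − 1.76)/6.02 = 19.4751 bits.
Shortfall = 23 − 19.4751 = 3.5249 bits.

3.52 bits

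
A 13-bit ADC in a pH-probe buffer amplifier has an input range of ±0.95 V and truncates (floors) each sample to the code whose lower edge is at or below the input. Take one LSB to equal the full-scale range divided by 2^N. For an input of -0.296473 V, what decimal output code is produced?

2817

Range = 0.95 − (-0.95) = 1.9 V. LSB = 1.9 V / 2^13 ≈ 231.9 µV.
V_in − V_min = -0.296473 − (-0.95) = 0.653527 V.
Divide by LSB: 0.653527 × 8192/1.9 = 2817.7333.
Truncating gives code 2817.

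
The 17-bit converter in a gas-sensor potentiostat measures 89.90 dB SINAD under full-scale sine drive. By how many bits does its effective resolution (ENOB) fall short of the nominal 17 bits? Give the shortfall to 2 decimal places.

N_eff = (89.90 − 1.76)/6.02 = 14.6412 bits.
Lost resolution: 17 − 14.6412 = 2.3588 bits.

2.36 bits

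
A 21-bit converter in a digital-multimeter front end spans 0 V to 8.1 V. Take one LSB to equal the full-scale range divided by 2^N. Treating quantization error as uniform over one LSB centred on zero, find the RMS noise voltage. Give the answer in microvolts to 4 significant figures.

Span = 8.1 V.
One LSB is 8.1 V / 2097152 = 3.86238 µV.
V_rms = LSB/√12 = 3.86238 µV / √12 = 1.115 µV.

1.115 µV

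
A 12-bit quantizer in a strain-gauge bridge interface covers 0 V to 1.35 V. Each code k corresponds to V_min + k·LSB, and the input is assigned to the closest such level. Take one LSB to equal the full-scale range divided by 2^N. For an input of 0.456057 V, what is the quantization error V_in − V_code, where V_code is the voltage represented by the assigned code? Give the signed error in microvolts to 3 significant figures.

−95.3 µV

V_FS = 1.35 V. LSB = 1.35 V / 2^12 ≈ 329.6 µV.
(V_in − V_min)/LSB = (0.456057 − (0)) × 4096/1.35 = 1383.7107 → nearest code k = 1384.
V_code = 0 + (1384/4096) × 1.35 = 0.4561523438 V.
Error = V_in − V_code = 0.456057 − (0.4561523438) = −95.3 µV.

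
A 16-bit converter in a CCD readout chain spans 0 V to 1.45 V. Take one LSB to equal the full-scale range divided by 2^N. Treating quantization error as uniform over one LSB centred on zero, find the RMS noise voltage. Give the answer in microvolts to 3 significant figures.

Span = 1.45 V.
Step size = 1.45/65536 V = 22.125 µV.
V_rms = LSB/√12 = 22.125 µV / √12 = 6.39 µV.

6.39 µV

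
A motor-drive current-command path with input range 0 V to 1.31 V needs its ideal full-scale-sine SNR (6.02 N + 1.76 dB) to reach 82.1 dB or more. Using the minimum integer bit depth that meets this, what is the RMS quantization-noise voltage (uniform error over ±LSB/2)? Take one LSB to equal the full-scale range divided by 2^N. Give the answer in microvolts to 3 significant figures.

23.1 µV

V_FS = 1.31 V.
N ≥ (82.1 − 1.76)/6.02 = 13.346 → N_min = 14.
LSB = 1.31 V ÷ 2^14 = 1.31/16384 V = 79.956 µV.
σ_q = LSB/√12 = 79.956 µV/3.4641 = 23.1 µV.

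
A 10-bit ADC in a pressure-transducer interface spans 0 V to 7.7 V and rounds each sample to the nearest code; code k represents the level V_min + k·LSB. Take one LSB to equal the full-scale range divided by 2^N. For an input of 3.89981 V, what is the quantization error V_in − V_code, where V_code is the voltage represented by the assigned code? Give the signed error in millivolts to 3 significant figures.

−2.83 mV

Full-scale range = 7.7 V. LSB = 7.7 V / 2^10 ≈ 7.520 mV.
(V_in − V_min)/LSB = (3.89981 − (0)) × 1024/7.7 = 518.6241 → nearest code k = 519.
V_code = 0 + (519/1024) × 7.7 = 3.902636719 V.
Error = V_in − V_code = 3.89981 − (3.902636719) = −2.83 mV.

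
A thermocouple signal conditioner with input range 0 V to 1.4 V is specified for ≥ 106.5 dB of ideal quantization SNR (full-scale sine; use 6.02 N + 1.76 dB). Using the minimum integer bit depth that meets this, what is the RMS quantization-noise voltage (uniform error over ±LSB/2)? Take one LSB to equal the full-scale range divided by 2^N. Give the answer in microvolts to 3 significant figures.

Range is 1.4 V.
6.02 N + 1.76 ≥ 106.5 gives N ≥ 17.399, so the minimum integer is 18.
Step size = 1.4/262144 V = 5.3406 µV.
RMS noise = LSB/√12 = 1.54 µV.

1.54 µV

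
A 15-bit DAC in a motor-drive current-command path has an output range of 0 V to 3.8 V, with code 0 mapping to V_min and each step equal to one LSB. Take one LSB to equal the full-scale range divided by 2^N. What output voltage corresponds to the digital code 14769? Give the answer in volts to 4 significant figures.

1.713 V

Span = 3.8 V. LSB = 3.8 V / 2^15.
V_out = 0 + 14769 × (3.8/32768) V
      = 0 V + 1.71271 V = 1.71271 V.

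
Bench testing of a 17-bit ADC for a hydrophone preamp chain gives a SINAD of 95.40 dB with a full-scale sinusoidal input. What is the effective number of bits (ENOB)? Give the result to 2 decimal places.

Inverting SNR = 6.02 N + 1.76: N_eff = (95.40 − 1.76)/6.02 = 15.5548.

15.55 bits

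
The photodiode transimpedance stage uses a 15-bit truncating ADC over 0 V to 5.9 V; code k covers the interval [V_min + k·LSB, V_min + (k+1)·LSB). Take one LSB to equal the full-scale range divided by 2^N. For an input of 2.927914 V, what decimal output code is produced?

16261

Range is 5.9 V. LSB = 5.9 V / 2^15 ≈ 180.1 µV.
V_in − V_min = 2.927914 − (0) = 2.927914 V.
Divide by LSB: 2.927914 × 32768/5.9 = 16261.3366.
Truncating gives code 16261.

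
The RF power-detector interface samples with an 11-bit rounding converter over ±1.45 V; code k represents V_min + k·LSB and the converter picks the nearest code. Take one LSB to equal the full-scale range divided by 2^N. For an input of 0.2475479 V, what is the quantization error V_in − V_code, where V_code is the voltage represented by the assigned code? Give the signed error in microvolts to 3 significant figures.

Full-scale range = 1.45 V − (-1.45 V) = 2.9 V. LSB = 2.9 V / 2^11 ≈ 1.416 mV.
Position in LSBs: (0.2475479 − (-1.45)) × 2048/2.9 = 1198.8200; rounding gives k = 1199.
V_code = -1.45 + (1199/2048) × 2.9 = 0.2478027344 V.
Error = V_in − V_code = 0.2475479 − (0.2478027344) = −255 µV.

−255 µV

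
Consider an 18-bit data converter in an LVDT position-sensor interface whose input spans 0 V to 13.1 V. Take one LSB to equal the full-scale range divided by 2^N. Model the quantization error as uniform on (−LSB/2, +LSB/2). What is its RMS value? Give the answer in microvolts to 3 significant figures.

Range is 13.1 V.
Step size = 13.1/262144 V = 49.973 µV.
V_rms = LSB/√12 = 49.973 µV / √12 = 14.4 µV.

14.4 µV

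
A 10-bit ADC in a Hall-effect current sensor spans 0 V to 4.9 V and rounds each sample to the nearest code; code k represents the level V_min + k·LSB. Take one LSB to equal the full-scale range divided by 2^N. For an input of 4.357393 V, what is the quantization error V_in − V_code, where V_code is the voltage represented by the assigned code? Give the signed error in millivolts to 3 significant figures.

−1.88 mV

Span = 4.9 V. LSB = 4.9 V / 2^10 ≈ 4.785 mV.
(V_in − V_min)/LSB = (4.357393 − (0)) × 1024/4.9 = 910.6062 → nearest code k = 911.
V_code = 0 + (911/1024) × 4.9 = 4.359277344 V.
e = 4.357393 − (4.359277344) = −1.88 mV.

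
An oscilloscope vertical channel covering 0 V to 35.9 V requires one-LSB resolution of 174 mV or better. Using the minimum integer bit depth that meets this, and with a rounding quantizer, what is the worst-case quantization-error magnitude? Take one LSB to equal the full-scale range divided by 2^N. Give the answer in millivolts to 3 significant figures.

Full-scale range = 35.9 V.
Need 2^N ≥ 35.9 V / 174 mV = 206.3 → N_min = 8.
One LSB is 35.9 V / 256 = 140.23 mV.
Half an LSB is 70.1 mV.

70.1 mV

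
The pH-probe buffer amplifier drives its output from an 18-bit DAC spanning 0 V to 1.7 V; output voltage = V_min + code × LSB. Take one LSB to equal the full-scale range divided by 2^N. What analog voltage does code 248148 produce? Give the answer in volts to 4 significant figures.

1.609 V

Span = 1.7 V. LSB = 1.7 V / 2^18.
Output = V_min + (248148/262144) × range = 0 + 0.946609 × 1.7 V
      = 0 V + 1.60924 V = 1.60924 V.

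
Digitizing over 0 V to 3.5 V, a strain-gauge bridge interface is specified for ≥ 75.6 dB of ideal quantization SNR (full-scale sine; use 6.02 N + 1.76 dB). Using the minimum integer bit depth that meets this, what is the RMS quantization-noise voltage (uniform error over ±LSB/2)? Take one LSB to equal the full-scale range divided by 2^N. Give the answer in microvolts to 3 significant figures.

123 µV

V_FS = 3.5 V.
N ≥ (75.6 − 1.76)/6.02 = 12.266 → N_min = 13.
LSB = 3.5 V / 2^13 = 427.25 µV.
RMS noise = LSB/√12 = 123 µV.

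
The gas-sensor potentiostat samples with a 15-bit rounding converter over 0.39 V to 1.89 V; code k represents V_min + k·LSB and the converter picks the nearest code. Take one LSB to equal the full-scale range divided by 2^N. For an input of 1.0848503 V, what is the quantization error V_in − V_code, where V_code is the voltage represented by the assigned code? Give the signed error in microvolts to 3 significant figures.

Range = 1.89 − (0.39) = 1.5 V. LSB = 1.5 V / 2^15 ≈ 45.78 µV.
(V_in − V_min)/LSB = (1.0848503 − (0.39)) × 32768/1.5 = 15179.2364 → nearest code k = 15179.
V_code = V_min + k × range/2^15 = 0.39 + 15179 × 1.5/32768 = 1.0848394775 V.
Error = V_in − V_code = 1.0848503 − (1.0848394775) = +10.8 µV.

+10.8 µV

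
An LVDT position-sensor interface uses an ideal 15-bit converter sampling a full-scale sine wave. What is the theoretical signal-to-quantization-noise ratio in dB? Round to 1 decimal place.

92.1 dB

SNR = 6.02·15 + 1.76 = 92.06 dB.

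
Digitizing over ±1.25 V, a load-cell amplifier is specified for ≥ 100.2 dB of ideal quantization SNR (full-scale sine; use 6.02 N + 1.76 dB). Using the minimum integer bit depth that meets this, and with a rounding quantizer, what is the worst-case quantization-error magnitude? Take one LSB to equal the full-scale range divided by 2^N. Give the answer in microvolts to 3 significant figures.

9.54 µV

Range = 1.25 − (-1.25) = 2.5 V.
Required N = ⌈(100.2 − 1.76)/6.02⌉ = ⌈16.352⌉ = 17.
One LSB is 2.5 V / 131072 = 19.073 µV.
Half an LSB is 9.54 µV.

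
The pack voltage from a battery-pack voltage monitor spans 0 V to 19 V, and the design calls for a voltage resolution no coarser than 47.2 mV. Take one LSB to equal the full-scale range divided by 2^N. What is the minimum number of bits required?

9 bits

Range is 19 V.
Need 2^N ≥ 19 V / 47.2 mV = 402.5 → N_min = 9.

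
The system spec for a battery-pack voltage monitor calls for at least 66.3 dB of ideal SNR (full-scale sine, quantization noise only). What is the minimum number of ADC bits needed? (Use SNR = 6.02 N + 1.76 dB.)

11 bits

N ≥ (66.3 − 1.76)/6.02 = 10.721 → N_min = 11.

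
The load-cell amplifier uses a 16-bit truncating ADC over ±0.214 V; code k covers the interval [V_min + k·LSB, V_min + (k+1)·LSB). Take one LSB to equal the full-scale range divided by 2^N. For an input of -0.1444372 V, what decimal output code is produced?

10651

The full-scale span is 0.214 − (-0.214) = 0.428 V. LSB = 0.428 V / 2^16 ≈ 6.531 µV.
V_in − V_min = -0.1444372 − (-0.214) = 0.0695628 V.
Divide by LSB: 0.0695628 × 65536/0.428 = 10651.5600.
Truncating gives code 10651.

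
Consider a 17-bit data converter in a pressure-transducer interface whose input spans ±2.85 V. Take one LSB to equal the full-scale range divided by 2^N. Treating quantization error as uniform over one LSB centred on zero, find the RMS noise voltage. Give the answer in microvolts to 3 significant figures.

12.6 µV

Span: 2.85 V − (-2.85 V) = 5.7 V.
One LSB is 5.7 V / 131072 = 43.488 µV.
V_rms = LSB/√12 = 43.488 µV / √12 = 12.6 µV.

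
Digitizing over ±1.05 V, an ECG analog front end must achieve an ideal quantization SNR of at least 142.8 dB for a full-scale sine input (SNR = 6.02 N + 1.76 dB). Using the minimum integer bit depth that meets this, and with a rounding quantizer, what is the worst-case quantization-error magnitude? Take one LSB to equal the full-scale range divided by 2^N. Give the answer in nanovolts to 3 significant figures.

The full-scale span is 1.05 − (-1.05) = 2.1 V.
6.02 N + 1.76 ≥ 142.8 gives N ≥ 23.429, so the minimum integer is 24.
Step size = 2.1/16777216 V = 125.17 nV.
Half an LSB is 62.6 nV.

62.6 nV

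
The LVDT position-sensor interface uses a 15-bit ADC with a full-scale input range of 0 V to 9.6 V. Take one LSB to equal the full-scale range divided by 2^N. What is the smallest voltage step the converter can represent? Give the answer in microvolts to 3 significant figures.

293 µV

Span = 9.6 V.
There are 2^15 = 32768 steps.
One LSB is 9.6 V / 32768 = 293 µV.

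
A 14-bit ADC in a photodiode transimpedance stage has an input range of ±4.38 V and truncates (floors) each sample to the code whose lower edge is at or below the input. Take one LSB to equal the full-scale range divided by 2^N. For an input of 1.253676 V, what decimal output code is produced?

The full-scale span is 4.38 − (-4.38) = 8.76 V. LSB = 8.76 V / 2^14 ≈ 0.5347 mV.
(V_in − V_min) × 2^14/range = (1.253676 − (-4.38)) × 16384/8.76 = 10536.775.
Floor → code = 10536.

10536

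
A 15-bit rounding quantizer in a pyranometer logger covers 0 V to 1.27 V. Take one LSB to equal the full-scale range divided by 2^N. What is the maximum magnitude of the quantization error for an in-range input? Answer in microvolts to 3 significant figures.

Full-scale range = 1.27 V.
One LSB is 1.27 V / 32768 = 38.757 µV.
|e|_max = LSB/2 = 19.4 µV.

19.4 µV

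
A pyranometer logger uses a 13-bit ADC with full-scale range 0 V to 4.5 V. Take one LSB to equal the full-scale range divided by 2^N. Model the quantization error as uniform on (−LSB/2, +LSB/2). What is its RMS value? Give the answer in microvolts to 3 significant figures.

Span = 4.5 V.
One LSB is 4.5 V / 8192 = 0.54932 mV.
σ_q = LSB/√12 = 0.54932 mV/3.4641 = 159 µV.

159 µV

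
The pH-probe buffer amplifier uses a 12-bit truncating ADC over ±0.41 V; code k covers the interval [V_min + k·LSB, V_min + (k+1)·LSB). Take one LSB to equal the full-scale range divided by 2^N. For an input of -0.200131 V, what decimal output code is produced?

1048

Span: 0.41 V − (-0.41 V) = 0.82 V. LSB = 0.82 V / 2^12 ≈ 200.2 µV.
V_in − V_min = -0.200131 − (-0.41) = 0.209869 V.
Divide by LSB: 0.209869 × 4096/0.82 = 1048.3212.
Truncating gives code 1048.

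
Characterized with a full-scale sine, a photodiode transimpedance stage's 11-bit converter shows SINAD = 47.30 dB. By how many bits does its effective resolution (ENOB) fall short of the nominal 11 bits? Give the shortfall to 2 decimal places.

3.44 bits

N_eff = (47.30 − 1.76)/6.02 = 7.5648 bits.
Shortfall = 11 − 7.5648 = 3.4352 bits.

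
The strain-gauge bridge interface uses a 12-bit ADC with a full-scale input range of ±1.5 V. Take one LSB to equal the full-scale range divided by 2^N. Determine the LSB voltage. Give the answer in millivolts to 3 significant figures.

Range = 1.5 − (-1.5) = 3 V.
There are 2^12 = 4096 steps.
One LSB is 3 V / 4096 = 0.732 mV.

0.732 mV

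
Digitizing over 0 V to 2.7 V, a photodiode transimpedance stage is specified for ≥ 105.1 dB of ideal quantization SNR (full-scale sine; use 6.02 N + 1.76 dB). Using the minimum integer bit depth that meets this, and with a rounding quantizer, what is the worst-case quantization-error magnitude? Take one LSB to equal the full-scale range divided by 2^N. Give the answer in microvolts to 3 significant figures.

Span = 2.7 V.
Required N = ⌈(105.1 − 1.76)/6.02⌉ = ⌈17.166⌉ = 18.
LSB = 2.7 V ÷ 2^18 = 2.7/262144 V = 10.300 µV.
|e|_max = LSB/2 = 5.15 µV.

5.15 µV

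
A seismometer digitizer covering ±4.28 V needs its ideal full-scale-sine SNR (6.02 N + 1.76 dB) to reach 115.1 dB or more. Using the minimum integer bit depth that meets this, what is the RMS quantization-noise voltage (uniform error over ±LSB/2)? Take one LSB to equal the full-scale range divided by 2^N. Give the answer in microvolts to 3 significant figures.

4.71 µV

Span: 4.28 V − (-4.28 V) = 8.56 V.
6.02 N + 1.76 ≥ 115.1 gives N ≥ 18.827, so the minimum integer is 19.
Step size = 8.56/524288 V = 16.327 µV.
RMS noise = LSB/√12 = 4.71 µV.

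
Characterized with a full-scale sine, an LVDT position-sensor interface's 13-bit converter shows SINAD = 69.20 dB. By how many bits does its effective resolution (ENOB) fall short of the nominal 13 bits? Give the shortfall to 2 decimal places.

1.80 bits

N_eff = (69.20 − 1.76)/6.02 = 11.2027 bits.
Shortfall = 13 − 11.2027 = 1.7973 bits.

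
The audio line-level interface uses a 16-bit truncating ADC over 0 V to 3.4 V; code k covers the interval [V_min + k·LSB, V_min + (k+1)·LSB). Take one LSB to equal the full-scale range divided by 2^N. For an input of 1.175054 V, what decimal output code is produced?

V_FS = 3.4 V. LSB = 3.4 V / 2^16 ≈ 51.88 µV.
(V_in − V_min) × 2^16/range = (1.175054 − (0)) × 65536/3.4 = 22649.511.
Floor → code = 22649.

22649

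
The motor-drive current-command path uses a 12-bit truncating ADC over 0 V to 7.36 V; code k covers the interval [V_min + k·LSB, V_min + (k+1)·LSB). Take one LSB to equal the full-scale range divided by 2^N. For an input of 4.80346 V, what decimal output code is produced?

Span = 7.36 V. LSB = 7.36 V / 2^12 ≈ 1.797 mV.
code = ⌊(V_in − V_min)/LSB⌋ = ⌊(V_in − V_min) × 2^12 / range⌋
     = ⌊(4.80346 − (0)) × 4096 / 7.36⌋ = ⌊4.80346 × 4096/7.36⌋
     = ⌊2673.230⌋ = 2673.

2673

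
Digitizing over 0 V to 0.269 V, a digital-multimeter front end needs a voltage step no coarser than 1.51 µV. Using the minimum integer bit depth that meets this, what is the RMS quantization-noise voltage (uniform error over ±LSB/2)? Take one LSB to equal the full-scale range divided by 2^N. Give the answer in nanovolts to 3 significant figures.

296 nV

Range is 0.269 V.
0.269 V / 1.51 µV = 178100. Since 2^17 = 131072 and 2^18 = 262144, N = 18.
One LSB is 0.269 V / 262144 = 1.0262 µV.
σ_q = LSB/√12 = 1.0262 µV/3.4641 = 296 nV.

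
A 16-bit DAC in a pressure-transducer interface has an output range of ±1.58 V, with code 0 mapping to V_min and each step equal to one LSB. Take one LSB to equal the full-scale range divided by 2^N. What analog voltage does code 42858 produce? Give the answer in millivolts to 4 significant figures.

486.5 mV

Full-scale range = 1.58 V − (-1.58 V) = 3.16 V. LSB = 3.16 V / 2^16.
Output = V_min + (42858/65536) × range = -1.58 + 0.653961 × 3.16 V
      = -1.58 + 2.06652 = 0.486517 V.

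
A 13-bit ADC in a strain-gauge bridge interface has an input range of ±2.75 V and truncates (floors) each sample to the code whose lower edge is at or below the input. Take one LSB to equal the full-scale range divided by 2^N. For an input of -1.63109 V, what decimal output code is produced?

Span: 2.75 V − (-2.75 V) = 5.5 V. LSB = 5.5 V / 2^13 ≈ 0.6714 mV.
code = ⌊(V_in − V_min)/LSB⌋ = ⌊(V_in − V_min) × 2^13 / range⌋
     = ⌊(-1.63109 − (-2.75)) × 8192 / 5.5⌋ = ⌊1.11891 × 8192/5.5⌋
     = ⌊1666.566⌋ = 1666.

1666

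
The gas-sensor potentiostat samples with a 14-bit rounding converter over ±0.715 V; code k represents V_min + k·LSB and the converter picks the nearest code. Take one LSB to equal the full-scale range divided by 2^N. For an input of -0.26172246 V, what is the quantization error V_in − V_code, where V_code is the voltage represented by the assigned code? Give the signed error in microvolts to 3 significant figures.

+31.1 µV

Range = 0.715 − (-0.715) = 1.43 V. LSB = 1.43 V / 2^14 ≈ 87.28 µV.
(V_in − V_min)/LSB = (-0.26172246 − (-0.715)) × 16384/1.43 = 5193.3561 → nearest code k = 5193.
V_code = -0.715 + (5193/16384) × 1.43 = -0.26175354004 V.
V_in − V_code = -0.26172246 − (-0.26175354004) = +31.1 µV.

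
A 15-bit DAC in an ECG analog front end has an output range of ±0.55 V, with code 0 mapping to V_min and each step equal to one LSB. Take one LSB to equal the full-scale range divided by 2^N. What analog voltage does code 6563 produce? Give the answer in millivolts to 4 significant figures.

-329.7 mV

Full-scale range = 0.55 V − (-0.55 V) = 1.1 V. LSB = 1.1 V / 2^15.
Output = V_min + (6563/32768) × range = -0.55 + 0.200287 × 1.1 V
      = -0.55 + 0.220316 = -0.329684 V.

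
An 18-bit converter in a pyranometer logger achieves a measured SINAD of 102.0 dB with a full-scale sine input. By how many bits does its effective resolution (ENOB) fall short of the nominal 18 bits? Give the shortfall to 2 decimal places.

1.35 bits

Effective bits = (102.0 − 1.76)/6.02 = 16.6512.
Shortfall = 18 − 16.6512 = 1.3488 bits.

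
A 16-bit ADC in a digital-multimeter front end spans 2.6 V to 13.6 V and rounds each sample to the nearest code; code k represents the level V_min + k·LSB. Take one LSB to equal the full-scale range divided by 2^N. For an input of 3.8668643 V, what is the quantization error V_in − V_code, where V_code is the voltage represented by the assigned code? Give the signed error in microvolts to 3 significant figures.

−42.4 µV

Full-scale range = 13.6 V − (2.6 V) = 11 V. LSB = 11 V / 2^16 ≈ 167.8 µV.
(V_in − V_min)/LSB = (3.8668643 − (2.6)) × 65536/11 = 7547.7472 → nearest code k = 7548.
V_code = V_min + k × range/2^16 = 2.6 + 7548 × 11/65536 = 3.8669067383 V.
e = 3.8668643 − (3.8669067383) = −42.4 µV.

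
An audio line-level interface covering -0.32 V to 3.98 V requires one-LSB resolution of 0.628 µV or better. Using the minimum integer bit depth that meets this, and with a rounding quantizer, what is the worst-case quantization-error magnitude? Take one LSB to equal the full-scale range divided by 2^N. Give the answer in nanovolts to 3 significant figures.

The full-scale span is 3.98 − (-0.32) = 4.3 V.
Levels needed ≥ 4.3/0.628 µV = 6.847e6. 2^23 = 8388608 suffices, so N_min = 23.
One LSB is 4.3 V / 8388608 = 0.51260 µV.
Max error for round-to-nearest is LSB/2 = 256 nV.

256 nV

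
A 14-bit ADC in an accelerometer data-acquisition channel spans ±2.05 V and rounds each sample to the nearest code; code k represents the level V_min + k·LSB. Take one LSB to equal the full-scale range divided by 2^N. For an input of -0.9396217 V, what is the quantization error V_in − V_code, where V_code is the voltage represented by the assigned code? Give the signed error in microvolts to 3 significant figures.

+45.0 µV

Range = 2.05 − (-2.05) = 4.1 V. LSB = 4.1 V / 2^14 ≈ 250.2 µV.
(V_in − V_min)/LSB = (-0.9396217 − (-2.05)) × 16384/4.1 = 4437.1800 → nearest code k = 4437.
Reconstructed level: -2.05 + 4437 × 4.1/16384 V = -0.93966674805 V.
Error = V_in − V_code = -0.9396217 − (-0.93966674805) = +45.0 µV.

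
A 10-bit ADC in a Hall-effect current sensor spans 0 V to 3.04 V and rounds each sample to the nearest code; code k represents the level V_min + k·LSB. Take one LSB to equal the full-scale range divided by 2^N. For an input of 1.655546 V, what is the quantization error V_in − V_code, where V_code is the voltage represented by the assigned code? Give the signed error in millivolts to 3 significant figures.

Range is 3.04 V. LSB = 3.04 V / 2^10 ≈ 2.969 mV.
(V_in − V_min)/LSB = (1.655546 − (0)) × 1024/3.04 = 557.6576 → nearest code k = 558.
V_code = V_min + k × range/2^10 = 0 + 558 × 3.04/1024 = 1.656562500 V.
V_in − V_code = 1.655546 − (1.656562500) = −1.02 mV.

−1.02 mV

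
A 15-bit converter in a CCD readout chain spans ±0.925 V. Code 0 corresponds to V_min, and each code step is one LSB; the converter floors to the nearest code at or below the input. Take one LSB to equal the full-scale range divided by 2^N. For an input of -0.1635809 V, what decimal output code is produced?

Full-scale range = 0.925 V − (-0.925 V) = 1.85 V. LSB = 1.85 V / 2^15 ≈ 56.46 µV.
code = ⌊(V_in − V_min)/LSB⌋ = ⌊(V_in − V_min) × 2^15 / range⌋
     = ⌊(-0.1635809 − (-0.925)) × 32768 / 1.85⌋ = ⌊0.7614191 × 32768/1.85⌋
     = ⌊13486.584⌋ = 13486.

13486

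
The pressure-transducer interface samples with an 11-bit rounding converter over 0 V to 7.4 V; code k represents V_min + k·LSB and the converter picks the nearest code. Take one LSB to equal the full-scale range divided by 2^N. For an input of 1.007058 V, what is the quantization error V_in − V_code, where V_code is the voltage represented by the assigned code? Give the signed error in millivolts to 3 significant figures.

Full-scale range = 7.4 V. LSB = 7.4 V / 2^11 ≈ 3.613 mV.
Position in LSBs: (1.007058 − (0)) × 2048/7.4 = 278.7101; rounding gives k = 279.
V_code = 0 + (279/2048) × 7.4 = 1.008105469 V.
Error = V_in − V_code = 1.007058 − (1.008105469) = −1.05 mV.

−1.05 mV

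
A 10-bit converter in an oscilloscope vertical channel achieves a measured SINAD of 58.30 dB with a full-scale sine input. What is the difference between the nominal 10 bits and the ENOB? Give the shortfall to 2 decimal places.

Effective bits = (58.30 − 1.76)/6.02 = 9.3920.
Lost resolution: 10 − 9.3920 = 0.6080 bits.

0.61 bits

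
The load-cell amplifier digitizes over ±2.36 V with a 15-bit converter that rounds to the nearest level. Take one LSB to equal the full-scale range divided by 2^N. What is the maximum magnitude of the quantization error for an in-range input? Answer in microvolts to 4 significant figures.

Range = 2.36 − (-2.36) = 4.72 V.
Step size = 4.72/32768 V = 144.043 µV.
A rounding quantizer has |error| ≤ LSB/2 = 72.02 µV.

72.02 µV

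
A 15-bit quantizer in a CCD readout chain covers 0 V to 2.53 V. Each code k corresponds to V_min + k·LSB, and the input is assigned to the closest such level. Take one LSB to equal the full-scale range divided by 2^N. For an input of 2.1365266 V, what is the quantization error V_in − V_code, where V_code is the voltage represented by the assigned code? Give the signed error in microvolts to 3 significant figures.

Full-scale range = 2.53 V. LSB = 2.53 V / 2^15 ≈ 77.21 µV.
(V_in − V_min)/LSB = (2.1365266 − (0)) × 32768/2.53 = 27671.8196 → nearest code k = 27672.
V_code = V_min + k × range/2^15 = 0 + 27672 × 2.53/32768 = 2.1365405273 V.
e = 2.1365266 − (2.1365405273) = −13.9 µV.

−13.9 µV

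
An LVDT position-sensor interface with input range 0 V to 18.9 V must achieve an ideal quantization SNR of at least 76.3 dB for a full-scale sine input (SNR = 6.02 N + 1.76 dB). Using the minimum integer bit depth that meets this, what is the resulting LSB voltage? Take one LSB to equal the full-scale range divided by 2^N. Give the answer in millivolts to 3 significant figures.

2.31 mV

Span = 18.9 V.
Required N = ⌈(76.3 − 1.76)/6.02⌉ = ⌈12.382⌉ = 13.
LSB = 18.9 V ÷ 2^13 = 18.9/8192 V = 2.31 mV.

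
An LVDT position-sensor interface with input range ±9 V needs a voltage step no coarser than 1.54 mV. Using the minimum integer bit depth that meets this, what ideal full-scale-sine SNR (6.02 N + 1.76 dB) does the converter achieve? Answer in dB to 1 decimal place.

The full-scale span is 9 − (-9) = 18 V.
Levels needed ≥ 18/1.54 mV = 11690. 2^14 = 16384 suffices, so N_min = 14.
Ideal SNR at N = 14: 6.02·14 + 1.76 = 86.0 dB.

86.0 dB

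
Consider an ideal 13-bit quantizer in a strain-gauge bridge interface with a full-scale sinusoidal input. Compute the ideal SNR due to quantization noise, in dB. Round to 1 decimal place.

80.0 dB

SNR = 6.02·13 + 1.76 = 80.02 dB.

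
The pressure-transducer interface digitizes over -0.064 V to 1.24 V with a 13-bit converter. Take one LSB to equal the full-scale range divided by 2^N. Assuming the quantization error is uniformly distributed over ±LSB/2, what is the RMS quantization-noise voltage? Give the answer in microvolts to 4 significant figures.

Full-scale range = 1.24 V − (-0.064 V) = 1.304 V.
Step size = 1.304/8192 V = 159.180 µV.
σ_q = LSB/√12 = 159.180 µV/3.4641 = 45.95 µV.

45.95 µV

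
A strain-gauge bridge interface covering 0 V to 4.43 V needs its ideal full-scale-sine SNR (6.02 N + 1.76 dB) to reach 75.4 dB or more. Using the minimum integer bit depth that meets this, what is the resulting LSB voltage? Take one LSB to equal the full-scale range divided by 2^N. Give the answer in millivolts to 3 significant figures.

Span = 4.43 V.
Solving 6.02 N ≥ 75.4 − 1.76: N ≥ 12.233. Round up → N = 13.
LSB = 4.43 V / 2^13 = 0.541 mV.

0.541 mV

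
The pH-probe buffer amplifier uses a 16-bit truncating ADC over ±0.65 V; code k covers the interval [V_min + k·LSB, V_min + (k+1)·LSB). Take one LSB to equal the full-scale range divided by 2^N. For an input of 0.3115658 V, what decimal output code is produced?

48474

Range = 0.65 − (-0.65) = 1.3 V. LSB = 1.3 V / 2^16 ≈ 19.84 µV.
code = ⌊(V_in − V_min)/LSB⌋ = ⌊(V_in − V_min) × 2^16 / range⌋
     = ⌊(0.3115658 − (-0.65)) × 65536 / 1.3⌋ = ⌊0.9615658 × 65536/1.3⌋
     = ⌊48474.751⌋ = 48474.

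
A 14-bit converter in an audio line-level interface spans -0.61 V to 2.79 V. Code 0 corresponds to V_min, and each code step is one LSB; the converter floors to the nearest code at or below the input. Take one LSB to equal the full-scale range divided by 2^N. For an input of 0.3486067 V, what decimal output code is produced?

4619

The full-scale span is 2.79 − (-0.61) = 3.4 V. LSB = 3.4 V / 2^14 ≈ 207.5 µV.
(V_in − V_min) × 2^14/range = (0.3486067 − (-0.61)) × 16384/3.4 = 4619.357.
Floor → code = 4619.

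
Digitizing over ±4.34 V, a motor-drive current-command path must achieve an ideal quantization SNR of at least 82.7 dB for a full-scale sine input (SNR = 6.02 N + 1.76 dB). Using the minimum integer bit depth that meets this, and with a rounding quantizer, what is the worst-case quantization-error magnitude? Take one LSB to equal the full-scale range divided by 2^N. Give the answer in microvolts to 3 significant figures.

265 µV

The full-scale span is 4.34 − (-4.34) = 8.68 V.
Solving 6.02 N ≥ 82.7 − 1.76: N ≥ 13.445. Round up → N = 14.
LSB = 8.68 V ÷ 2^14 = 8.68/16384 V = 0.52979 mV.
Half an LSB is 265 µV.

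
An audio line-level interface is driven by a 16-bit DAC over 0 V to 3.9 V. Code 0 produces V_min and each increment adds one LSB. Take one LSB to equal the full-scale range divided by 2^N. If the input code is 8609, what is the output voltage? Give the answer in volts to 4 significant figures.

Range is 3.9 V. LSB = 3.9 V / 2^16.
V_out = 0 + 8609 × (3.9/65536) V
      = 0 V + 0.512315 V = 0.512315 V.

0.5123 V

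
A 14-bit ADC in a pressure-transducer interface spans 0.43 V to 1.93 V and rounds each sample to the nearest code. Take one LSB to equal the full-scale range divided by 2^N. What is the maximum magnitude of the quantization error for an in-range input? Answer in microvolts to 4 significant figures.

The full-scale span is 1.93 − (0.43) = 1.5 V.
LSB = 1.5 V / 2^14 = 91.5527 µV.
|e|_max = LSB/2 = 45.78 µV.

45.78 µV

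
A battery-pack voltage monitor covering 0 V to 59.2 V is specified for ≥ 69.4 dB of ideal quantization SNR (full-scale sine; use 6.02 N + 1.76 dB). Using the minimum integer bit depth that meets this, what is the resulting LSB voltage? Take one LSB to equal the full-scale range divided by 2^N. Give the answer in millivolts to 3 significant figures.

14.5 mV

V_FS = 59.2 V.
6.02 N + 1.76 ≥ 69.4 gives N ≥ 11.236, so the minimum integer is 12.
Step size = 59.2/4096 V = 14.5 mV.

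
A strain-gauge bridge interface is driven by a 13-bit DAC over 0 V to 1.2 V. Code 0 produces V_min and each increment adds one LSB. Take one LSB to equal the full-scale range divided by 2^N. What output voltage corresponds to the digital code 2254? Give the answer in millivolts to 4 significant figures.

Full-scale range = 1.2 V. LSB = 1.2 V / 2^13.
V_out = 0 + 2254 × (1.2/8192) V
      = 0 + 0.330176 = 0.330176 V.

330.2 mV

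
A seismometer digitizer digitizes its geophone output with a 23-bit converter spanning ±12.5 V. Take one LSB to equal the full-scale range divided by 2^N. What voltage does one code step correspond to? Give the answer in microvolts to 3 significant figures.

Range = 12.5 − (-12.5) = 25 V.
There are 2^23 = 8388608 steps.
LSB = 25 V ÷ 2^23 = 25/8388608 V = 2.98 µV.

2.98 µV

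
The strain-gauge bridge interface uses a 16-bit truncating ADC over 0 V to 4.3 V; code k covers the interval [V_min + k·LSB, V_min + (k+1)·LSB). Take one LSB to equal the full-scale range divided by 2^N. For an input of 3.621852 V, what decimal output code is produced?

Range is 4.3 V. LSB = 4.3 V / 2^16 ≈ 65.61 µV.
V_in − V_min = 3.621852 − (0) = 3.621852 V.
Divide by LSB: 3.621852 × 65536/4.3 = 55200.3936.
Truncating gives code 55200.

55200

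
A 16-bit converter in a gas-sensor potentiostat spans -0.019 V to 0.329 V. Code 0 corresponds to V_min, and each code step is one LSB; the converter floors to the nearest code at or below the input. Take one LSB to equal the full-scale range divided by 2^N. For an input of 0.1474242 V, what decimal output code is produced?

31341

Span: 0.329 V − (-0.019 V) = 0.348 V. LSB = 0.348 V / 2^16 ≈ 5.310 µV.
V_in − V_min = 0.1474242 − (-0.019) = 0.1664242 V.
Divide by LSB: 0.1664242 × 65536/0.348 = 31341.3114.
Truncating gives code 31341.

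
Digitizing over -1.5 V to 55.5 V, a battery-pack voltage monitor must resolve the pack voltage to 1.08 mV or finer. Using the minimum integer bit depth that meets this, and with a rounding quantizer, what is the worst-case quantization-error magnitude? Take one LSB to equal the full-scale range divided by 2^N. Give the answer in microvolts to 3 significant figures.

Range = 55.5 − (-1.5) = 57 V.
Required number of levels: 57/1.08 mV = 52778; smallest N with 2^N ≥ that is 16.
LSB = 57 V ÷ 2^16 = 57/65536 V = 0.86975 mV.
Half an LSB is 435 µV.

435 µV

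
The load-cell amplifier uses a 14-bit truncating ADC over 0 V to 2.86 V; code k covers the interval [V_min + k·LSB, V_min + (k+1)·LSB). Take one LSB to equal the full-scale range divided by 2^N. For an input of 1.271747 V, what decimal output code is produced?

Range is 2.86 V. LSB = 2.86 V / 2^14 ≈ 174.6 µV.
V_in − V_min = 1.271747 − (0) = 1.271747 V.
Divide by LSB: 1.271747 × 16384/2.86 = 7285.4206.
Truncating gives code 7285.

7285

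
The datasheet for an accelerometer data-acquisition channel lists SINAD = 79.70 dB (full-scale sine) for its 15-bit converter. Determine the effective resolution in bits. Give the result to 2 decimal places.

ENOB = (SINAD − 1.76) / 6.02 = (79.70 − 1.76) / 6.02 = 77.94 / 6.02 = 12.9468.

12.95 bits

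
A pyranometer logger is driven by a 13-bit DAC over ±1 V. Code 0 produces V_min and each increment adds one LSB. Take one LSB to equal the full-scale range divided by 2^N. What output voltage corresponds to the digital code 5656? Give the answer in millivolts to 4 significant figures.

Span: 1 V − (-1 V) = 2 V. LSB = 2 V / 2^13.
V_out = V_min + code × LSB = -1 V + 5656 × 2 V / 8192
      = -1 + 1.38086 = 0.380859 V.

380.9 mV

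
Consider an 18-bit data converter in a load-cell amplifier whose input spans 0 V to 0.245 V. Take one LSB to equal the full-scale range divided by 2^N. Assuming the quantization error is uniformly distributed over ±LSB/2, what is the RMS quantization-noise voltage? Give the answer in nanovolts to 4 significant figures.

Range is 0.245 V.
LSB = 0.245 V ÷ 2^18 = 0.245/262144 V = 0.934601 µV.
RMS of a uniform error over width LSB is LSB/√12 = 269.8 nV.

269.8 nV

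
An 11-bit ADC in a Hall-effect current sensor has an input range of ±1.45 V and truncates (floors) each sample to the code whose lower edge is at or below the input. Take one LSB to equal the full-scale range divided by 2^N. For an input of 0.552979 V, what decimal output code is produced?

1414

Full-scale range = 1.45 V − (-1.45 V) = 2.9 V. LSB = 2.9 V / 2^11 ≈ 1.416 mV.
code = ⌊(V_in − V_min)/LSB⌋ = ⌊(V_in − V_min) × 2^11 / range⌋
     = ⌊(0.552979 − (-1.45)) × 2048 / 2.9⌋ = ⌊2.002979 × 2048/2.9⌋
     = ⌊1414.518⌋ = 1414.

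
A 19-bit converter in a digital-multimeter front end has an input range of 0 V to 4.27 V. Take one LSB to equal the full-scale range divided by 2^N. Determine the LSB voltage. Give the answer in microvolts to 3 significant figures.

8.14 µV

Range is 4.27 V.
Number of codes = 2^19 = 524288.
LSB = 4.27 V ÷ 2^19 = 4.27/524288 V = 8.14 µV.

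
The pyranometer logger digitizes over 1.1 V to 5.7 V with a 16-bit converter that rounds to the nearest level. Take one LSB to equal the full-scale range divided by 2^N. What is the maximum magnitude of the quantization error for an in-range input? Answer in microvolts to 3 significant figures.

35.1 µV

Full-scale range = 5.7 V − (1.1 V) = 4.6 V.
One LSB is 4.6 V / 65536 = 70.190 µV.
|e|_max = LSB/2 = 35.1 µV.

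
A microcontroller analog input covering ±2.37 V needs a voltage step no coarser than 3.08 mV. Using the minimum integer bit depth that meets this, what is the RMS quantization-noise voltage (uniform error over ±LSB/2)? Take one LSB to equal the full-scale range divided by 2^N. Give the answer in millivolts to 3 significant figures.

Full-scale range = 2.37 V − (-2.37 V) = 4.74 V.
4.74 V / 3.08 mV = 1539. Since 2^10 = 1024 and 2^11 = 2048, N = 11.
Step size = 4.74/2048 V = 2.3145 mV.
V_rms = LSB/√12 = 0.668 mV.

0.668 mV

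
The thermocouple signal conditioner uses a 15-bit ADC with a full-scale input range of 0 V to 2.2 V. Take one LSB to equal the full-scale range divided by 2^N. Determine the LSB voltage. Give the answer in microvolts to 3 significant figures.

Full-scale range = 2.2 V.
2^15 = 32768 levels.
One LSB is 2.2 V / 32768 = 67.1 µV.

67.1 µV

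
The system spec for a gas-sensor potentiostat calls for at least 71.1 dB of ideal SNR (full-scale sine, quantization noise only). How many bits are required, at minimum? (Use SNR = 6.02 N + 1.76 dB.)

6.02 N + 1.76 ≥ 71.1 gives N ≥ 11.518, so the minimum integer is 12.

12 bits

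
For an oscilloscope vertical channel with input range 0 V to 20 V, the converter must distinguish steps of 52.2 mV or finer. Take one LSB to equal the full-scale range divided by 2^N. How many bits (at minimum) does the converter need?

9 bits

Range is 20 V.
Required number of levels: 20/52.2 mV = 383.14; smallest N with 2^N ≥ that is 9.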